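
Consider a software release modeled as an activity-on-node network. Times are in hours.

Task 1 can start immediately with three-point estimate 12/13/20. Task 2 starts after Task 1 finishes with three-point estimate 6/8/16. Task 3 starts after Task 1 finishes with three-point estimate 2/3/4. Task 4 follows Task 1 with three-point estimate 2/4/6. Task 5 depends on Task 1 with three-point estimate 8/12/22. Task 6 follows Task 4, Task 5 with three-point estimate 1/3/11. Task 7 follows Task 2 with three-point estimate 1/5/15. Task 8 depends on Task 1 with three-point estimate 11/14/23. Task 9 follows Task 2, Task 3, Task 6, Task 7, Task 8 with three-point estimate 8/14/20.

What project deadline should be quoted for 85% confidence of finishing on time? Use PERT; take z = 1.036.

te_Task 1 = (12 + 4·13 + 20)/6 = 84/6 = 14; σ²_Task 1 = ((20−12)/6)² = 1.778
te_Task 2 = (6 + 4·8 + 16)/6 = 54/6 = 9; σ²_Task 2 = ((16−6)/6)² = 2.778
te_Task 3 = (2 + 4·3 + 4)/6 = 18/6 = 3; σ²_Task 3 = ((4−2)/6)² = 0.111
te_Task 4 = (2 + 4·4 + 6)/6 = 24/6 = 4; σ²_Task 4 = ((6−2)/6)² = 0.444
te_Task 5 = (8 + 4·12 + 22)/6 = 78/6 = 13; σ²_Task 5 = ((22−8)/6)² = 5.444
te_Task 6 = (1 + 4·3 + 11)/6 = 24/6 = 4; σ²_Task 6 = ((11−1)/6)² = 2.778
te_Task 7 = (1 + 4·5 + 15)/6 = 36/6 = 6; σ²_Task 7 = ((15−1)/6)² = 5.444
te_Task 8 = (11 + 4·14 + 23)/6 = 90/6 = 15; σ²_Task 8 = ((23−11)/6)² = 4.000
te_Task 9 = (8 + 4·14 + 20)/6 = 84/6 = 14; σ²_Task 9 = ((20−8)/6)² = 4.000

Forward pass:
ES_Task 1 = 0; EF_Task 1 = 14
ES_Task 2 = 14; EF_Task 2 = 14+9 = 23
ES_Task 3 = 14; EF_Task 3 = 14+3 = 17
ES_Task 4 = 14; EF_Task 4 = 14+4 = 18
ES_Task 5 = 14; EF_Task 5 = 14+13 = 27
ES_Task 6 = max(EF_Task 4=18, EF_Task 5=27) = 27; EF_Task 6 = 27+4 = 31
ES_Task 7 = 23; EF_Task 7 = 23+6 = 29
ES_Task 8 = 14; EF_Task 8 = 14+15 = 29
ES_Task 9 = max(EF_Task 2=23, EF_Task 3=17, EF_Task 6=31, EF_Task 7=29, EF_Task 8=29) = 31; EF_Task 9 = 31+14 = 45
Expected project duration μ = 45 hours. Critical path: Task 1 → Task 5 → Task 6 → Task 9.

Variance along critical path = 1.778 + 5.444 + 2.778 + 4.000 = 14.000; σ = 3.742 hours.
D = μ + z·σ = 45 + 1.036·3.742 = 48.9 hours

48.9 hours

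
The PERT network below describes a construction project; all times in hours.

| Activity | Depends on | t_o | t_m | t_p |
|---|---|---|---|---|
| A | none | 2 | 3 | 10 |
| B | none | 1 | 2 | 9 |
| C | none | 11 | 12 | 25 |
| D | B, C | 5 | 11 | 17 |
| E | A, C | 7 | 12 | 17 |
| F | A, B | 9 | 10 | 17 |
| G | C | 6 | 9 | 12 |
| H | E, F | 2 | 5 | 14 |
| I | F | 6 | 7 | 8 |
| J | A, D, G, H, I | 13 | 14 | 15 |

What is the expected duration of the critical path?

te_A = (2 + 4·3 + 10)/6 = 24/6 = 4
te_B = (1 + 4·2 + 9)/6 = 18/6 = 3
te_C = (11 + 4·12 + 25)/6 = 84/6 = 14
te_D = (5 + 4·11 + 17)/6 = 66/6 = 11
te_E = (7 + 4·12 + 17)/6 = 72/6 = 12
te_F = (9 + 4·10 + 17)/6 = 66/6 = 11
te_G = (6 + 4·9 + 12)/6 = 54/6 = 9
te_H = (2 + 4·5 + 14)/6 = 36/6 = 6
te_I = (6 + 4·7 + 8)/6 = 42/6 = 7
te_J = (13 + 4·14 + 15)/6 = 84/6 = 14

Forward pass:
ES_A = 0; EF_A = 4
ES_B = 0; EF_B = 3
ES_C = 0; EF_C = 14
ES_D = max(EF_B=3, EF_C=14) = 14; EF_D = 14+11 = 25
ES_E = max(EF_A=4, EF_C=14) = 14; EF_E = 14+12 = 26
ES_F = max(EF_A=4, EF_B=3) = 4; EF_F = 4+11 = 15
ES_G = 14; EF_G = 14+9 = 23
ES_H = max(EF_E=26, EF_F=15) = 26; EF_H = 26+6 = 32
ES_I = 15; EF_I = 15+7 = 22
ES_J = max(EF_A=4, EF_D=25, EF_G=23, EF_H=32, EF_I=22) = 32; EF_J = 32+14 = 46
Expected project duration μ = 46 hours. Critical path: C → E → H → J.

46 hours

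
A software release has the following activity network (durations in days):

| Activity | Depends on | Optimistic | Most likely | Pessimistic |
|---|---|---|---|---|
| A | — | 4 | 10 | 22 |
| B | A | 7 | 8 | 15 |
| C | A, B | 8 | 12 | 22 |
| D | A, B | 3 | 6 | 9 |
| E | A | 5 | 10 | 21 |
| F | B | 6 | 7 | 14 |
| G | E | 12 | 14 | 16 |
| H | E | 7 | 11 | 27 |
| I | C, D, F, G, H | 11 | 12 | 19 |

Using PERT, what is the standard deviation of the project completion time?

4.28 days

te_A = (4 + 4·10 + 22)/6 = 66/6 = 11; σ²_A = ((22−4)/6)² = 9.000
te_B = (7 + 4·8 + 15)/6 = 54/6 = 9; σ²_B = ((15−7)/6)² = 1.778
te_C = (8 + 4·12 + 22)/6 = 78/6 = 13; σ²_C = ((22−8)/6)² = 5.444
te_D = (3 + 4·6 + 9)/6 = 36/6 = 6; σ²_D = ((9−3)/6)² = 1.000
te_E = (5 + 4·10 + 21)/6 = 66/6 = 11; σ²_E = ((21−5)/6)² = 7.111
te_F = (6 + 4·7 + 14)/6 = 48/6 = 8; σ²_F = ((14−6)/6)² = 1.778
te_G = (12 + 4·14 + 16)/6 = 84/6 = 14; σ²_G = ((16−12)/6)² = 0.444
te_H = (7 + 4·11 + 27)/6 = 78/6 = 13; σ²_H = ((27−7)/6)² = 11.111
te_I = (11 + 4·12 + 19)/6 = 78/6 = 13; σ²_I = ((19−11)/6)² = 1.778

Forward pass:
ES_A = 0; EF_A = 11
ES_B = 11; EF_B = 11+9 = 20
ES_C = max(EF_A=11, EF_B=20) = 20; EF_C = 20+13 = 33
ES_D = max(EF_A=11, EF_B=20) = 20; EF_D = 20+6 = 26
ES_E = 11; EF_E = 11+11 = 22
ES_F = 20; EF_F = 20+8 = 28
ES_G = 22; EF_G = 22+14 = 36
ES_H = 22; EF_H = 22+13 = 35
ES_I = max(EF_C=33, EF_D=26, EF_F=28, EF_G=36, EF_H=35) = 36; EF_I = 36+13 = 49
Expected project duration μ = 49 days. Critical path: A → E → G → I.

Variance along critical path = 9.000 + 7.111 + 0.444 + 1.778 = 18.333
σ = √18.333 = 4.282 days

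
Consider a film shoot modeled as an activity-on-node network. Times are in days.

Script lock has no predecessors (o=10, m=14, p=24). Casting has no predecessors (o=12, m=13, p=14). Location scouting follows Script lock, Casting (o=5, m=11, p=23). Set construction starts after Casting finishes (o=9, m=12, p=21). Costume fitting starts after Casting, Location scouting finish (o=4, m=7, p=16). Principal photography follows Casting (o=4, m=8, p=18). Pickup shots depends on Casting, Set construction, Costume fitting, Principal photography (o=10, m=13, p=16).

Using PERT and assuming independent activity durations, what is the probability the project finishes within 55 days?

te_Script lock = (10 + 4·14 + 24)/6 = 90/6 = 15; σ²_Script lock = ((24−10)/6)² = 5.444
te_Casting = (12 + 4·13 + 14)/6 = 78/6 = 13; σ²_Casting = ((14−12)/6)² = 0.111
te_Location scouting = (5 + 4·11 + 23)/6 = 72/6 = 12; σ²_Location scouting = ((23−5)/6)² = 9.000
te_Set construction = (9 + 4·12 + 21)/6 = 78/6 = 13; σ²_Set construction = ((21−9)/6)² = 4.000
te_Costume fitting = (4 + 4·7 + 16)/6 = 48/6 = 8; σ²_Costume fitting = ((16−4)/6)² = 4.000
te_Principal photography = (4 + 4·8 + 18)/6 = 54/6 = 9; σ²_Principal photography = ((18−4)/6)² = 5.444
te_Pickup shots = (10 + 4·13 + 16)/6 = 78/6 = 13; σ²_Pickup shots = ((16−10)/6)² = 1.000

Forward pass:
ES_Script lock = 0; EF_Script lock = 15
ES_Casting = 0; EF_Casting = 13
ES_Location scouting = max(EF_Script lock=15, EF_Casting=13) = 15; EF_Location scouting = 15+12 = 27
ES_Set construction = 13; EF_Set construction = 13+13 = 26
ES_Costume fitting = max(EF_Casting=13, EF_Location scouting=27) = 27; EF_Costume fitting = 27+8 = 35
ES_Principal photography = 13; EF_Principal photography = 13+9 = 22
ES_Pickup shots = max(EF_Casting=13, EF_Set construction=26, EF_Costume fitting=35, EF_Principal photography=22) = 35; EF_Pickup shots = 35+13 = 48
Expected project duration μ = 48 days. Critical path: Script lock → Location scouting → Costume fitting → Pickup shots.

Variance along critical path = 5.444 + 9.000 + 4.000 + 1.000 = 19.444; σ = √19.444 = 4.410 days.
Z = (55 − 48) / 4.410 = 1.587
P(T ≤ 55) = Φ(1.587) ≈ 0.944

0.944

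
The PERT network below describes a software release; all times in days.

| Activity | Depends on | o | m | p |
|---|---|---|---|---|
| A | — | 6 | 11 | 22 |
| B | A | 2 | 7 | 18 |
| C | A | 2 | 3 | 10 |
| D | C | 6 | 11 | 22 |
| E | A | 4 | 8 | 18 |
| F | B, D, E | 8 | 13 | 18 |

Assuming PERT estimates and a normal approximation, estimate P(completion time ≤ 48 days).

0.947

te_A = (6 + 4·11 + 22)/6 = 72/6 = 12; σ²_A = ((22−6)/6)² = 7.111
te_B = (2 + 4·7 + 18)/6 = 48/6 = 8; σ²_B = ((18−2)/6)² = 7.111
te_C = (2 + 4·3 + 10)/6 = 24/6 = 4; σ²_C = ((10−2)/6)² = 1.778
te_D = (6 + 4·11 + 22)/6 = 72/6 = 12; σ²_D = ((22−6)/6)² = 7.111
te_E = (4 + 4·8 + 18)/6 = 54/6 = 9; σ²_E = ((18−4)/6)² = 5.444
te_F = (8 + 4·13 + 18)/6 = 78/6 = 13; σ²_F = ((18−8)/6)² = 2.778

Forward pass:
ES_A = 0; EF_A = 12
ES_B = 12; EF_B = 12+8 = 20
ES_C = 12; EF_C = 12+4 = 16
ES_D = 16; EF_D = 16+12 = 28
ES_E = 12; EF_E = 12+9 = 21
ES_F = max(EF_B=20, EF_D=28, EF_E=21) = 28; EF_F = 28+13 = 41
Expected project duration μ = 41 days. Critical path: A → C → D → F.

Variance along critical path = 7.111 + 1.778 + 7.111 + 2.778 = 18.778; σ = √18.778 = 4.333 days.
Z = (48 − 41) / 4.333 = 1.615
P(T ≤ 48) = Φ(1.615) ≈ 0.947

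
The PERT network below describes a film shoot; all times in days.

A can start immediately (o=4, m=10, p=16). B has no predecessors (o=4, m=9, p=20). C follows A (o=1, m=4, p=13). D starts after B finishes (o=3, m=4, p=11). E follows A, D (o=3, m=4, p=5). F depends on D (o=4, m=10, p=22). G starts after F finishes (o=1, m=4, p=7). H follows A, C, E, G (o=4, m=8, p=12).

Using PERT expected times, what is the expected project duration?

38 days

te_A = (4 + 4·10 + 16)/6 = 60/6 = 10
te_B = (4 + 4·9 + 20)/6 = 60/6 = 10
te_C = (1 + 4·4 + 13)/6 = 30/6 = 5
te_D = (3 + 4·4 + 11)/6 = 30/6 = 5
te_E = (3 + 4·4 + 5)/6 = 24/6 = 4
te_F = (4 + 4·10 + 22)/6 = 66/6 = 11
te_G = (1 + 4·4 + 7)/6 = 24/6 = 4
te_H = (4 + 4·8 + 12)/6 = 48/6 = 8

Forward pass:
ES_A = 0; EF_A = 10
ES_B = 0; EF_B = 10
ES_C = 10; EF_C = 10+5 = 15
ES_D = 10; EF_D = 10+5 = 15
ES_E = max(EF_A=10, EF_D=15) = 15; EF_E = 15+4 = 19
ES_F = 15; EF_F = 15+11 = 26
ES_G = 26; EF_G = 26+4 = 30
ES_H = max(EF_A=10, EF_C=15, EF_E=19, EF_G=30) = 30; EF_H = 30+8 = 38
Expected project duration μ = 38 days. Critical path: B → D → F → G → H.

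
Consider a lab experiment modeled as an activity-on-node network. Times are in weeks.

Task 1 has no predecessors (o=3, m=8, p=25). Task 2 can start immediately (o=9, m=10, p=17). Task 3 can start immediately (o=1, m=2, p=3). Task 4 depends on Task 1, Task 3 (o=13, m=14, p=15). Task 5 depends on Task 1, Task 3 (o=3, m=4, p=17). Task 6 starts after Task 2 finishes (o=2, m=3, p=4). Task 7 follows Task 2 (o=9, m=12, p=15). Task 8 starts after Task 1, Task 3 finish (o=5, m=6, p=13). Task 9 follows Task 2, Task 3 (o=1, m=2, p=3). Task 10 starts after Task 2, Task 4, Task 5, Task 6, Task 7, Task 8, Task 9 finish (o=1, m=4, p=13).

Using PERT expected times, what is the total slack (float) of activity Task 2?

te_Task 1 = (3 + 4·8 + 25)/6 = 60/6 = 10
te_Task 2 = (9 + 4·10 + 17)/6 = 66/6 = 11
te_Task 3 = (1 + 4·2 + 3)/6 = 12/6 = 2
te_Task 4 = (13 + 4·14 + 15)/6 = 84/6 = 14
te_Task 5 = (3 + 4·4 + 17)/6 = 36/6 = 6
te_Task 6 = (2 + 4·3 + 4)/6 = 18/6 = 3
te_Task 7 = (9 + 4·12 + 15)/6 = 72/6 = 12
te_Task 8 = (5 + 4·6 + 13)/6 = 42/6 = 7
te_Task 9 = (1 + 4·2 + 3)/6 = 12/6 = 2
te_Task 10 = (1 + 4·4 + 13)/6 = 30/6 = 5

Forward pass:
ES_Task 1 = 0; EF_Task 1 = 10
ES_Task 2 = 0; EF_Task 2 = 11
ES_Task 3 = 0; EF_Task 3 = 2
ES_Task 4 = max(EF_Task 1=10, EF_Task 3=2) = 10; EF_Task 4 = 10+14 = 24
ES_Task 5 = max(EF_Task 1=10, EF_Task 3=2) = 10; EF_Task 5 = 10+6 = 16
ES_Task 6 = 11; EF_Task 6 = 11+3 = 14
ES_Task 7 = 11; EF_Task 7 = 11+12 = 23
ES_Task 8 = max(EF_Task 1=10, EF_Task 3=2) = 10; EF_Task 8 = 10+7 = 17
ES_Task 9 = max(EF_Task 2=11, EF_Task 3=2) = 11; EF_Task 9 = 11+2 = 13
ES_Task 10 = max(EF_Task 2=11, EF_Task 4=24, EF_Task 5=16, EF_Task 6=14, EF_Task 7=23, EF_Task 8=17, EF_Task 9=13) = 24; EF_Task 10 = 24+5 = 29
Expected project duration μ = 29 weeks. Critical path: Task 1 → Task 4 → Task 10.

Backward pass:
LF_Task 10 = 29; LS_Task 10 = 29−5 = 24
LF_Task 9 = LS_Task 10 = 24; LS_Task 9 = 24−2 = 22
LF_Task 8 = LS_Task 10 = 24; LS_Task 8 = 24−7 = 17
LF_Task 7 = LS_Task 10 = 24; LS_Task 7 = 24−12 = 12
LF_Task 6 = LS_Task 10 = 24; LS_Task 6 = 24−3 = 21
LF_Task 5 = LS_Task 10 = 24; LS_Task 5 = 24−6 = 18
LF_Task 4 = LS_Task 10 = 24; LS_Task 4 = 24−14 = 10
LF_Task 3 = min(LS_Task 4=10, LS_Task 5=18, LS_Task 8=17, LS_Task 9=22) = 10; LS_Task 3 = 10−2 = 8
LF_Task 2 = min(LS_Task 6=21, LS_Task 7=12, LS_Task 9=22, LS_Task 10=24) = 12; LS_Task 2 = 12−11 = 1
LF_Task 1 = min(LS_Task 4=10, LS_Task 5=18, LS_Task 8=17) = 10; LS_Task 1 = 10−10 = 0
Slack_Task 2 = LS_Task 2 − ES_Task 2 = 1 − 0 = 1

1 weeks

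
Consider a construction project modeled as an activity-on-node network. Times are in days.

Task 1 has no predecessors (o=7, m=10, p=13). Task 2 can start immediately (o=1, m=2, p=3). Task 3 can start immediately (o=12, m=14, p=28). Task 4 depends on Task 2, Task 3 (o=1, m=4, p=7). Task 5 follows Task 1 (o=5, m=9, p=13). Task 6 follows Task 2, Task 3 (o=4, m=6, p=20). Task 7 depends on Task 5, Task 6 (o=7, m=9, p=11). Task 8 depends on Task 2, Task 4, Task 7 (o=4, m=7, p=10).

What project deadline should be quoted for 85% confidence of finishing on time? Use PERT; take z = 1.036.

44.1 days

te_Task 1 = (7 + 4·10 + 13)/6 = 60/6 = 10; σ²_Task 1 = ((13−7)/6)² = 1.000
te_Task 2 = (1 + 4·2 + 3)/6 = 12/6 = 2; σ²_Task 2 = ((3−1)/6)² = 0.111
te_Task 3 = (12 + 4·14 + 28)/6 = 96/6 = 16; σ²_Task 3 = ((28−12)/6)² = 7.111
te_Task 4 = (1 + 4·4 + 7)/6 = 24/6 = 4; σ²_Task 4 = ((7−1)/6)² = 1.000
te_Task 5 = (5 + 4·9 + 13)/6 = 54/6 = 9; σ²_Task 5 = ((13−5)/6)² = 1.778
te_Task 6 = (4 + 4·6 + 20)/6 = 48/6 = 8; σ²_Task 6 = ((20−4)/6)² = 7.111
te_Task 7 = (7 + 4·9 + 11)/6 = 54/6 = 9; σ²_Task 7 = ((11−7)/6)² = 0.444
te_Task 8 = (4 + 4·7 + 10)/6 = 42/6 = 7; σ²_Task 8 = ((10−4)/6)² = 1.000

Forward pass:
ES_Task 1 = 0; EF_Task 1 = 10
ES_Task 2 = 0; EF_Task 2 = 2
ES_Task 3 = 0; EF_Task 3 = 16
ES_Task 4 = max(EF_Task 2=2, EF_Task 3=16) = 16; EF_Task 4 = 16+4 = 20
ES_Task 5 = 10; EF_Task 5 = 10+9 = 19
ES_Task 6 = max(EF_Task 2=2, EF_Task 3=16) = 16; EF_Task 6 = 16+8 = 24
ES_Task 7 = max(EF_Task 5=19, EF_Task 6=24) = 24; EF_Task 7 = 24+9 = 33
ES_Task 8 = max(EF_Task 2=2, EF_Task 4=20, EF_Task 7=33) = 33; EF_Task 8 = 33+7 = 40
Expected project duration μ = 40 days. Critical path: Task 3 → Task 6 → Task 7 → Task 8.

Variance along critical path = 7.111 + 7.111 + 0.444 + 1.000 = 15.667; σ = 3.958 days.
D = μ + z·σ = 40 + 1.036·3.958 = 44.1 days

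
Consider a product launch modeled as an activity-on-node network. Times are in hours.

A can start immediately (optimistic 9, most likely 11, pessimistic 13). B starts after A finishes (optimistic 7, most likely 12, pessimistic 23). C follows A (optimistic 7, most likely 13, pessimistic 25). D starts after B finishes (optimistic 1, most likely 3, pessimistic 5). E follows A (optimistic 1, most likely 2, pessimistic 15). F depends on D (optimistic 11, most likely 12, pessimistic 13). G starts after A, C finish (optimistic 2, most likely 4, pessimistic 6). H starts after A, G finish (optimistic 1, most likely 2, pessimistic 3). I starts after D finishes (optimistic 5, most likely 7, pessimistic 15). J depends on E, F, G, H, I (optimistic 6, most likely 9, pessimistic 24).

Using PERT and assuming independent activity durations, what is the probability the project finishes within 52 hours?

te_A = (9 + 4·11 + 13)/6 = 66/6 = 11; σ²_A = ((13−9)/6)² = 0.444
te_B = (7 + 4·12 + 23)/6 = 78/6 = 13; σ²_B = ((23−7)/6)² = 7.111
te_C = (7 + 4·13 + 25)/6 = 84/6 = 14; σ²_C = ((25−7)/6)² = 9.000
te_D = (1 + 4·3 + 5)/6 = 18/6 = 3; σ²_D = ((5−1)/6)² = 0.444
te_E = (1 + 4·2 + 15)/6 = 24/6 = 4; σ²_E = ((15−1)/6)² = 5.444
te_F = (11 + 4·12 + 13)/6 = 72/6 = 12; σ²_F = ((13−11)/6)² = 0.111
te_G = (2 + 4·4 + 6)/6 = 24/6 = 4; σ²_G = ((6−2)/6)² = 0.444
te_H = (1 + 4·2 + 3)/6 = 12/6 = 2; σ²_H = ((3−1)/6)² = 0.111
te_I = (5 + 4·7 + 15)/6 = 48/6 = 8; σ²_I = ((15−5)/6)² = 2.778
te_J = (6 + 4·9 + 24)/6 = 66/6 = 11; σ²_J = ((24−6)/6)² = 9.000

Forward pass:
ES_A = 0; EF_A = 11
ES_B = 11; EF_B = 11+13 = 24
ES_C = 11; EF_C = 11+14 = 25
ES_D = 24; EF_D = 24+3 = 27
ES_E = 11; EF_E = 11+4 = 15
ES_F = 27; EF_F = 27+12 = 39
ES_G = max(EF_A=11, EF_C=25) = 25; EF_G = 25+4 = 29
ES_H = max(EF_A=11, EF_G=29) = 29; EF_H = 29+2 = 31
ES_I = 27; EF_I = 27+8 = 35
ES_J = max(EF_E=15, EF_F=39, EF_G=29, EF_H=31, EF_I=35) = 39; EF_J = 39+11 = 50
Expected project duration μ = 50 hours. Critical path: A → B → D → F → J.

Variance along critical path = 0.444 + 7.111 + 0.444 + 0.111 + 9.000 = 17.111; σ = √17.111 = 4.137 hours.
Z = (52 − 50) / 4.137 = 0.483
P(T ≤ 52) = Φ(0.483) ≈ 0.686

0.686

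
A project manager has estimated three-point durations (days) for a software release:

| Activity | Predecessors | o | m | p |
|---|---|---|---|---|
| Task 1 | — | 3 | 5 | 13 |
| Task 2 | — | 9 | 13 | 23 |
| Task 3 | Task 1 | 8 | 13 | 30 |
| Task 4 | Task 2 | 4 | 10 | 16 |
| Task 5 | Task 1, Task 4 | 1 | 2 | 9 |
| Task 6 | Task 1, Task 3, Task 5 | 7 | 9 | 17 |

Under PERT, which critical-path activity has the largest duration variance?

Task 2

te_Task 1 = (3 + 4·5 + 13)/6 = 36/6 = 6; σ²_Task 1 = ((13−3)/6)² = 2.778
te_Task 2 = (9 + 4·13 + 23)/6 = 84/6 = 14; σ²_Task 2 = ((23−9)/6)² = 5.444
te_Task 3 = (8 + 4·13 + 30)/6 = 90/6 = 15; σ²_Task 3 = ((30−8)/6)² = 13.444
te_Task 4 = (4 + 4·10 + 16)/6 = 60/6 = 10; σ²_Task 4 = ((16−4)/6)² = 4.000
te_Task 5 = (1 + 4·2 + 9)/6 = 18/6 = 3; σ²_Task 5 = ((9−1)/6)² = 1.778
te_Task 6 = (7 + 4·9 + 17)/6 = 60/6 = 10; σ²_Task 6 = ((17−7)/6)² = 2.778

Forward pass:
ES_Task 1 = 0; EF_Task 1 = 6
ES_Task 2 = 0; EF_Task 2 = 14
ES_Task 3 = 6; EF_Task 3 = 6+15 = 21
ES_Task 4 = 14; EF_Task 4 = 14+10 = 24
ES_Task 5 = max(EF_Task 1=6, EF_Task 4=24) = 24; EF_Task 5 = 24+3 = 27
ES_Task 6 = max(EF_Task 1=6, EF_Task 3=21, EF_Task 5=27) = 27; EF_Task 6 = 27+10 = 37
Expected project duration μ = 37 days. Critical path: Task 2 → Task 4 → Task 5 → Task 6.

Variances on critical path: σ²_Task 2=5.444, σ²_Task 4=4.000, σ²_Task 5=1.778, σ²_Task 6=2.778.
Largest is σ²_Task 2 = 5.444.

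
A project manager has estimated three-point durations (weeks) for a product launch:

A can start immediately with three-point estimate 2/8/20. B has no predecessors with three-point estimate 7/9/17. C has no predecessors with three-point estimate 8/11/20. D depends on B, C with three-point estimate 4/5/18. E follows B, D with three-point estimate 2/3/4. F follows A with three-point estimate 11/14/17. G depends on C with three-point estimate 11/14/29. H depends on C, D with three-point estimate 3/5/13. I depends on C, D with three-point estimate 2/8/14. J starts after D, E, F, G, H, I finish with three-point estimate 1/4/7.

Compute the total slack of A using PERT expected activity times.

5 weeks

te_A = (2 + 4·8 + 20)/6 = 54/6 = 9
te_B = (7 + 4·9 + 17)/6 = 60/6 = 10
te_C = (8 + 4·11 + 20)/6 = 72/6 = 12
te_D = (4 + 4·5 + 18)/6 = 42/6 = 7
te_E = (2 + 4·3 + 4)/6 = 18/6 = 3
te_F = (11 + 4·14 + 17)/6 = 84/6 = 14
te_G = (11 + 4·14 + 29)/6 = 96/6 = 16
te_H = (3 + 4·5 + 13)/6 = 36/6 = 6
te_I = (2 + 4·8 + 14)/6 = 48/6 = 8
te_J = (1 + 4·4 + 7)/6 = 24/6 = 4

Forward pass:
ES_A = 0; EF_A = 9
ES_B = 0; EF_B = 10
ES_C = 0; EF_C = 12
ES_D = max(EF_B=10, EF_C=12) = 12; EF_D = 12+7 = 19
ES_E = max(EF_B=10, EF_D=19) = 19; EF_E = 19+3 = 22
ES_F = 9; EF_F = 9+14 = 23
ES_G = 12; EF_G = 12+16 = 28
ES_H = max(EF_C=12, EF_D=19) = 19; EF_H = 19+6 = 25
ES_I = max(EF_C=12, EF_D=19) = 19; EF_I = 19+8 = 27
ES_J = max(EF_D=19, EF_E=22, EF_F=23, EF_G=28, EF_H=25, EF_I=27) = 28; EF_J = 28+4 = 32
Expected project duration μ = 32 weeks. Critical path: C → G → J.

Backward pass:
LF_J = 32; LS_J = 32−4 = 28
LF_I = LS_J = 28; LS_I = 28−8 = 20
LF_H = LS_J = 28; LS_H = 28−6 = 22
LF_G = LS_J = 28; LS_G = 28−16 = 12
LF_F = LS_J = 28; LS_F = 28−14 = 14
LF_E = LS_J = 28; LS_E = 28−3 = 25
LF_D = min(LS_E=25, LS_H=22, LS_I=20, LS_J=28) = 20; LS_D = 20−7 = 13
LF_C = min(LS_D=13, LS_G=12, LS_H=22, LS_I=20) = 12; LS_C = 12−12 = 0
LF_B = min(LS_D=13, LS_E=25) = 13; LS_B = 13−10 = 3
LF_A = LS_F = 14; LS_A = 14−9 = 5
Slack_A = LS_A − ES_A = 5 − 0 = 5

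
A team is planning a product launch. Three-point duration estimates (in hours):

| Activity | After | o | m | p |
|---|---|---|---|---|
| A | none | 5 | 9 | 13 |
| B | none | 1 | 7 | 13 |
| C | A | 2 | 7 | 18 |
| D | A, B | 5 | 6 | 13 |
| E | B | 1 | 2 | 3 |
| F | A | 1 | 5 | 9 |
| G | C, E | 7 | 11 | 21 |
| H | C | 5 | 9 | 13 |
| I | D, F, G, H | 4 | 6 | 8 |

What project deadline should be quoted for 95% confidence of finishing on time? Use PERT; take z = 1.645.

te_A = (5 + 4·9 + 13)/6 = 54/6 = 9; σ²_A = ((13−5)/6)² = 1.778
te_B = (1 + 4·7 + 13)/6 = 42/6 = 7; σ²_B = ((13−1)/6)² = 4.000
te_C = (2 + 4·7 + 18)/6 = 48/6 = 8; σ²_C = ((18−2)/6)² = 7.111
te_D = (5 + 4·6 + 13)/6 = 42/6 = 7; σ²_D = ((13−5)/6)² = 1.778
te_E = (1 + 4·2 + 3)/6 = 12/6 = 2; σ²_E = ((3−1)/6)² = 0.111
te_F = (1 + 4·5 + 9)/6 = 30/6 = 5; σ²_F = ((9−1)/6)² = 1.778
te_G = (7 + 4·11 + 21)/6 = 72/6 = 12; σ²_G = ((21−7)/6)² = 5.444
te_H = (5 + 4·9 + 13)/6 = 54/6 = 9; σ²_H = ((13−5)/6)² = 1.778
te_I = (4 + 4·6 + 8)/6 = 36/6 = 6; σ²_I = ((8−4)/6)² = 0.444

Forward pass:
ES_A = 0; EF_A = 9
ES_B = 0; EF_B = 7
ES_C = 9; EF_C = 9+8 = 17
ES_D = max(EF_A=9, EF_B=7) = 9; EF_D = 9+7 = 16
ES_E = 7; EF_E = 7+2 = 9
ES_F = 9; EF_F = 9+5 = 14
ES_G = max(EF_C=17, EF_E=9) = 17; EF_G = 17+12 = 29
ES_H = 17; EF_H = 17+9 = 26
ES_I = max(EF_D=16, EF_F=14, EF_G=29, EF_H=26) = 29; EF_I = 29+6 = 35
Expected project duration μ = 35 hours. Critical path: A → C → G → I.

Variance along critical path = 1.778 + 7.111 + 5.444 + 0.444 = 14.778; σ = 3.844 hours.
D = μ + z·σ = 35 + 1.645·3.844 = 41.3 hours

41.3 hours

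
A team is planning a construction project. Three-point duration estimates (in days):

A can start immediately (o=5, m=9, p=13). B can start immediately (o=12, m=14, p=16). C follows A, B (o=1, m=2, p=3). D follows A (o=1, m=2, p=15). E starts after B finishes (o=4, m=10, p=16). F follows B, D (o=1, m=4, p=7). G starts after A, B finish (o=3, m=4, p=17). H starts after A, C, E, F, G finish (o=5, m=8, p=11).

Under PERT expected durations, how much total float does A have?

7 days

te_A = (5 + 4·9 + 13)/6 = 54/6 = 9
te_B = (12 + 4·14 + 16)/6 = 84/6 = 14
te_C = (1 + 4·2 + 3)/6 = 12/6 = 2
te_D = (1 + 4·2 + 15)/6 = 24/6 = 4
te_E = (4 + 4·10 + 16)/6 = 60/6 = 10
te_F = (1 + 4·4 + 7)/6 = 24/6 = 4
te_G = (3 + 4·4 + 17)/6 = 36/6 = 6
te_H = (5 + 4·8 + 11)/6 = 48/6 = 8

Forward pass:
ES_A = 0; EF_A = 9
ES_B = 0; EF_B = 14
ES_C = max(EF_A=9, EF_B=14) = 14; EF_C = 14+2 = 16
ES_D = 9; EF_D = 9+4 = 13
ES_E = 14; EF_E = 14+10 = 24
ES_F = max(EF_B=14, EF_D=13) = 14; EF_F = 14+4 = 18
ES_G = max(EF_A=9, EF_B=14) = 14; EF_G = 14+6 = 20
ES_H = max(EF_A=9, EF_C=16, EF_E=24, EF_F=18, EF_G=20) = 24; EF_H = 24+8 = 32
Expected project duration μ = 32 days. Critical path: B → E → H.

Backward pass:
LF_H = 32; LS_H = 32−8 = 24
LF_G = LS_H = 24; LS_G = 24−6 = 18
LF_F = LS_H = 24; LS_F = 24−4 = 20
LF_E = LS_H = 24; LS_E = 24−10 = 14
LF_D = LS_F = 20; LS_D = 20−4 = 16
LF_C = LS_H = 24; LS_C = 24−2 = 22
LF_B = min(LS_C=22, LS_E=14, LS_F=20, LS_G=18) = 14; LS_B = 14−14 = 0
LF_A = min(LS_C=22, LS_D=16, LS_G=18, LS_H=24) = 16; LS_A = 16−9 = 7
Slack_A = LS_A − ES_A = 7 − 0 = 7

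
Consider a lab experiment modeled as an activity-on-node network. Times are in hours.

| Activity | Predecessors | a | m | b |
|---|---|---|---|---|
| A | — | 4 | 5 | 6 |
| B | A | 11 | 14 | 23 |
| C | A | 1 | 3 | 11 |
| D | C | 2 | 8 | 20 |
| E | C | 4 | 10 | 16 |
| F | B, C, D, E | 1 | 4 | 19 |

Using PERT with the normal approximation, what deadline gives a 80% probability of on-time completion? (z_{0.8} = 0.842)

te_A = (4 + 4·5 + 6)/6 = 30/6 = 5; σ²_A = ((6−4)/6)² = 0.111
te_B = (11 + 4·14 + 23)/6 = 90/6 = 15; σ²_B = ((23−11)/6)² = 4.000
te_C = (1 + 4·3 + 11)/6 = 24/6 = 4; σ²_C = ((11−1)/6)² = 2.778
te_D = (2 + 4·8 + 20)/6 = 54/6 = 9; σ²_D = ((20−2)/6)² = 9.000
te_E = (4 + 4·10 + 16)/6 = 60/6 = 10; σ²_E = ((16−4)/6)² = 4.000
te_F = (1 + 4·4 + 19)/6 = 36/6 = 6; σ²_F = ((19−1)/6)² = 9.000

Forward pass:
ES_A = 0; EF_A = 5
ES_B = 5; EF_B = 5+15 = 20
ES_C = 5; EF_C = 5+4 = 9
ES_D = 9; EF_D = 9+9 = 18
ES_E = 9; EF_E = 9+10 = 19
ES_F = max(EF_B=20, EF_C=9, EF_D=18, EF_E=19) = 20; EF_F = 20+6 = 26
Expected project duration μ = 26 hours. Critical path: A → B → F.

Variance along critical path = 0.111 + 4.000 + 9.000 = 13.111; σ = 3.621 hours.
D = μ + z·σ = 26 + 0.842·3.621 = 29.0 hours

29.0 hours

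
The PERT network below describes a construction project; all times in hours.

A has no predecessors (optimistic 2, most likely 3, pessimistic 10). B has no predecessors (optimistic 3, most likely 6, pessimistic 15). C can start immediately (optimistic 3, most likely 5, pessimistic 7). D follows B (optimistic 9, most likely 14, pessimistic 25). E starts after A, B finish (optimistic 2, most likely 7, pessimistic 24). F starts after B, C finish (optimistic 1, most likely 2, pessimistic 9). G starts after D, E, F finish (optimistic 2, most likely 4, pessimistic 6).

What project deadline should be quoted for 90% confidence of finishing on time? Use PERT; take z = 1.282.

te_A = (2 + 4·3 + 10)/6 = 24/6 = 4; σ²_A = ((10−2)/6)² = 1.778
te_B = (3 + 4·6 + 15)/6 = 42/6 = 7; σ²_B = ((15−3)/6)² = 4.000
te_C = (3 + 4·5 + 7)/6 = 30/6 = 5; σ²_C = ((7−3)/6)² = 0.444
te_D = (9 + 4·14 + 25)/6 = 90/6 = 15; σ²_D = ((25−9)/6)² = 7.111
te_E = (2 + 4·7 + 24)/6 = 54/6 = 9; σ²_E = ((24−2)/6)² = 13.444
te_F = (1 + 4·2 + 9)/6 = 18/6 = 3; σ²_F = ((9−1)/6)² = 1.778
te_G = (2 + 4·4 + 6)/6 = 24/6 = 4; σ²_G = ((6−2)/6)² = 0.444

Forward pass:
ES_A = 0; EF_A = 4
ES_B = 0; EF_B = 7
ES_C = 0; EF_C = 5
ES_D = 7; EF_D = 7+15 = 22
ES_E = max(EF_A=4, EF_B=7) = 7; EF_E = 7+9 = 16
ES_F = max(EF_B=7, EF_C=5) = 7; EF_F = 7+3 = 10
ES_G = max(EF_D=22, EF_E=16, EF_F=10) = 22; EF_G = 22+4 = 26
Expected project duration μ = 26 hours. Critical path: B → D → G.

Variance along critical path = 4.000 + 7.111 + 0.444 = 11.556; σ = 3.399 hours.
D = μ + z·σ = 26 + 1.282·3.399 = 30.4 hours

30.4 hours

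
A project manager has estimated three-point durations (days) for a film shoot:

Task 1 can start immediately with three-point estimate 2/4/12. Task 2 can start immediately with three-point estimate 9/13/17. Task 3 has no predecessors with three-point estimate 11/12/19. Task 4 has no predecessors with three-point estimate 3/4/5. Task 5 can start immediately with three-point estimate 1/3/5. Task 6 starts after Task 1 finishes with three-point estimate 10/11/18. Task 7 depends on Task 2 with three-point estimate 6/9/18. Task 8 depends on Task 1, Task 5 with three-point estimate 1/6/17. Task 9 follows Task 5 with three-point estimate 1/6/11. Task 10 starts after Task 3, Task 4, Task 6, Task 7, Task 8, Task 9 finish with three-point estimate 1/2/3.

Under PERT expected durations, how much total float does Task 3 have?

10 days

te_Task 1 = (2 + 4·4 + 12)/6 = 30/6 = 5
te_Task 2 = (9 + 4·13 + 17)/6 = 78/6 = 13
te_Task 3 = (11 + 4·12 + 19)/6 = 78/6 = 13
te_Task 4 = (3 + 4·4 + 5)/6 = 24/6 = 4
te_Task 5 = (1 + 4·3 + 5)/6 = 18/6 = 3
te_Task 6 = (10 + 4·11 + 18)/6 = 72/6 = 12
te_Task 7 = (6 + 4·9 + 18)/6 = 60/6 = 10
te_Task 8 = (1 + 4·6 + 17)/6 = 42/6 = 7
te_Task 9 = (1 + 4·6 + 11)/6 = 36/6 = 6
te_Task 10 = (1 + 4·2 + 3)/6 = 12/6 = 2

Forward pass:
ES_Task 1 = 0; EF_Task 1 = 5
ES_Task 2 = 0; EF_Task 2 = 13
ES_Task 3 = 0; EF_Task 3 = 13
ES_Task 4 = 0; EF_Task 4 = 4
ES_Task 5 = 0; EF_Task 5 = 3
ES_Task 6 = 5; EF_Task 6 = 5+12 = 17
ES_Task 7 = 13; EF_Task 7 = 13+10 = 23
ES_Task 8 = max(EF_Task 1=5, EF_Task 5=3) = 5; EF_Task 8 = 5+7 = 12
ES_Task 9 = 3; EF_Task 9 = 3+6 = 9
ES_Task 10 = max(EF_Task 3=13, EF_Task 4=4, EF_Task 6=17, EF_Task 7=23, EF_Task 8=12, EF_Task 9=9) = 23; EF_Task 10 = 23+2 = 25
Expected project duration μ = 25 days. Critical path: Task 2 → Task 7 → Task 10.

Backward pass:
LF_Task 10 = 25; LS_Task 10 = 25−2 = 23
LF_Task 9 = LS_Task 10 = 23; LS_Task 9 = 23−6 = 17
LF_Task 8 = LS_Task 10 = 23; LS_Task 8 = 23−7 = 16
LF_Task 7 = LS_Task 10 = 23; LS_Task 7 = 23−10 = 13
LF_Task 6 = LS_Task 10 = 23; LS_Task 6 = 23−12 = 11
LF_Task 5 = min(LS_Task 8=16, LS_Task 9=17) = 16; LS_Task 5 = 16−3 = 13
LF_Task 4 = LS_Task 10 = 23; LS_Task 4 = 23−4 = 19
LF_Task 3 = LS_Task 10 = 23; LS_Task 3 = 23−13 = 10
LF_Task 2 = LS_Task 7 = 13; LS_Task 2 = 13−13 = 0
LF_Task 1 = min(LS_Task 6=11, LS_Task 8=16) = 11; LS_Task 1 = 11−5 = 6
Slack_Task 3 = LS_Task 3 − ES_Task 3 = 10 − 0 = 10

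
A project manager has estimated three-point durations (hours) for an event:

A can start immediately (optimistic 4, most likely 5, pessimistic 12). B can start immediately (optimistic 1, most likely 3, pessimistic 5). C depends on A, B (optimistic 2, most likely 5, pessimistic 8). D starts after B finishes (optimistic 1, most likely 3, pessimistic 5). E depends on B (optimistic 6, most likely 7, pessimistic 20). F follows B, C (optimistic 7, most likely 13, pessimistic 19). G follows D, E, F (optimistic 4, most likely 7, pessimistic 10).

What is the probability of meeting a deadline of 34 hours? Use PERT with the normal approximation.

te_A = (4 + 4·5 + 12)/6 = 36/6 = 6; σ²_A = ((12−4)/6)² = 1.778
te_B = (1 + 4·3 + 5)/6 = 18/6 = 3; σ²_B = ((5−1)/6)² = 0.444
te_C = (2 + 4·5 + 8)/6 = 30/6 = 5; σ²_C = ((8−2)/6)² = 1.000
te_D = (1 + 4·3 + 5)/6 = 18/6 = 3; σ²_D = ((5−1)/6)² = 0.444
te_E = (6 + 4·7 + 20)/6 = 54/6 = 9; σ²_E = ((20−6)/6)² = 5.444
te_F = (7 + 4·13 + 19)/6 = 78/6 = 13; σ²_F = ((19−7)/6)² = 4.000
te_G = (4 + 4·7 + 10)/6 = 42/6 = 7; σ²_G = ((10−4)/6)² = 1.000

Forward pass:
ES_A = 0; EF_A = 6
ES_B = 0; EF_B = 3
ES_C = max(EF_A=6, EF_B=3) = 6; EF_C = 6+5 = 11
ES_D = 3; EF_D = 3+3 = 6
ES_E = 3; EF_E = 3+9 = 12
ES_F = max(EF_B=3, EF_C=11) = 11; EF_F = 11+13 = 24
ES_G = max(EF_D=6, EF_E=12, EF_F=24) = 24; EF_G = 24+7 = 31
Expected project duration μ = 31 hours. Critical path: A → C → F → G.

Variance along critical path = 1.778 + 1.000 + 4.000 + 1.000 = 7.778; σ = √7.778 = 2.789 hours.
Z = (34 − 31) / 2.789 = 1.076
P(T ≤ 34) = Φ(1.076) ≈ 0.859

0.859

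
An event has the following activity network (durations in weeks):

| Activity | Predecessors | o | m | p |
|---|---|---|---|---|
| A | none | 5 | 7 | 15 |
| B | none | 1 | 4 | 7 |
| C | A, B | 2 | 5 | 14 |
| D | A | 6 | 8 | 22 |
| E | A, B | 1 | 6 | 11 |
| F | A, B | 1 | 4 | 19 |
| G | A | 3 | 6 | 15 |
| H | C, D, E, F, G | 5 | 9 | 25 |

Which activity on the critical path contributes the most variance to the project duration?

te_A = (5 + 4·7 + 15)/6 = 48/6 = 8; σ²_A = ((15−5)/6)² = 2.778
te_B = (1 + 4·4 + 7)/6 = 24/6 = 4; σ²_B = ((7−1)/6)² = 1.000
te_C = (2 + 4·5 + 14)/6 = 36/6 = 6; σ²_C = ((14−2)/6)² = 4.000
te_D = (6 + 4·8 + 22)/6 = 60/6 = 10; σ²_D = ((22−6)/6)² = 7.111
te_E = (1 + 4·6 + 11)/6 = 36/6 = 6; σ²_E = ((11−1)/6)² = 2.778
te_F = (1 + 4·4 + 19)/6 = 36/6 = 6; σ²_F = ((19−1)/6)² = 9.000
te_G = (3 + 4·6 + 15)/6 = 42/6 = 7; σ²_G = ((15−3)/6)² = 4.000
te_H = (5 + 4·9 + 25)/6 = 66/6 = 11; σ²_H = ((25−5)/6)² = 11.111

Forward pass:
ES_A = 0; EF_A = 8
ES_B = 0; EF_B = 4
ES_C = max(EF_A=8, EF_B=4) = 8; EF_C = 8+6 = 14
ES_D = 8; EF_D = 8+10 = 18
ES_E = max(EF_A=8, EF_B=4) = 8; EF_E = 8+6 = 14
ES_F = max(EF_A=8, EF_B=4) = 8; EF_F = 8+6 = 14
ES_G = 8; EF_G = 8+7 = 15
ES_H = max(EF_C=14, EF_D=18, EF_E=14, EF_F=14, EF_G=15) = 18; EF_H = 18+11 = 29
Expected project duration μ = 29 weeks. Critical path: A → D → H.

Variances on critical path: σ²_A=2.778, σ²_D=7.111, σ²_H=11.111.
Largest is σ²_H = 11.111.

H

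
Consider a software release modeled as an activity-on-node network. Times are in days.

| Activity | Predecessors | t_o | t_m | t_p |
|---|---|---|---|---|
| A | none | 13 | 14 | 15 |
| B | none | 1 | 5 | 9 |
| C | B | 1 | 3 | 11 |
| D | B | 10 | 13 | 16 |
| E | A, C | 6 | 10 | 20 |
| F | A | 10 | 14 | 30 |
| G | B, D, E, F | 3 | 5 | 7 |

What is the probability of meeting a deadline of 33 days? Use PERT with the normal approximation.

0.279

te_A = (13 + 4·14 + 15)/6 = 84/6 = 14; σ²_A = ((15−13)/6)² = 0.111
te_B = (1 + 4·5 + 9)/6 = 30/6 = 5; σ²_B = ((9−1)/6)² = 1.778
te_C = (1 + 4·3 + 11)/6 = 24/6 = 4; σ²_C = ((11−1)/6)² = 2.778
te_D = (10 + 4·13 + 16)/6 = 78/6 = 13; σ²_D = ((16−10)/6)² = 1.000
te_E = (6 + 4·10 + 20)/6 = 66/6 = 11; σ²_E = ((20−6)/6)² = 5.444
te_F = (10 + 4·14 + 30)/6 = 96/6 = 16; σ²_F = ((30−10)/6)² = 11.111
te_G = (3 + 4·5 + 7)/6 = 30/6 = 5; σ²_G = ((7−3)/6)² = 0.444

Forward pass:
ES_A = 0; EF_A = 14
ES_B = 0; EF_B = 5
ES_C = 5; EF_C = 5+4 = 9
ES_D = 5; EF_D = 5+13 = 18
ES_E = max(EF_A=14, EF_C=9) = 14; EF_E = 14+11 = 25
ES_F = 14; EF_F = 14+16 = 30
ES_G = max(EF_B=5, EF_D=18, EF_E=25, EF_F=30) = 30; EF_G = 30+5 = 35
Expected project duration μ = 35 days. Critical path: A → F → G.

Variance along critical path = 0.111 + 11.111 + 0.444 = 11.667; σ = √11.667 = 3.416 days.
Z = (33 − 35) / 3.416 = -0.586
P(T ≤ 33) = Φ(-0.586) ≈ 0.279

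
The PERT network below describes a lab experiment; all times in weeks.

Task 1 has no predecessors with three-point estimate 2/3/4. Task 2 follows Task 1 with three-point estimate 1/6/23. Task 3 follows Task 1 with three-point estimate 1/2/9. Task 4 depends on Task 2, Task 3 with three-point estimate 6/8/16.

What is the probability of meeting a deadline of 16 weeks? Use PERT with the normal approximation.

0.161

te_Task 1 = (2 + 4·3 + 4)/6 = 18/6 = 3; σ²_Task 1 = ((4−2)/6)² = 0.111
te_Task 2 = (1 + 4·6 + 23)/6 = 48/6 = 8; σ²_Task 2 = ((23−1)/6)² = 13.444
te_Task 3 = (1 + 4·2 + 9)/6 = 18/6 = 3; σ²_Task 3 = ((9−1)/6)² = 1.778
te_Task 4 = (6 + 4·8 + 16)/6 = 54/6 = 9; σ²_Task 4 = ((16−6)/6)² = 2.778

Forward pass:
ES_Task 1 = 0; EF_Task 1 = 3
ES_Task 2 = 3; EF_Task 2 = 3+8 = 11
ES_Task 3 = 3; EF_Task 3 = 3+3 = 6
ES_Task 4 = max(EF_Task 2=11, EF_Task 3=6) = 11; EF_Task 4 = 11+9 = 20
Expected project duration μ = 20 weeks. Critical path: Task 1 → Task 2 → Task 4.

Variance along critical path = 0.111 + 13.444 + 2.778 = 16.333; σ = √16.333 = 4.041 weeks.
Z = (16 − 20) / 4.041 = -0.990
P(T ≤ 16) = Φ(-0.990) ≈ 0.161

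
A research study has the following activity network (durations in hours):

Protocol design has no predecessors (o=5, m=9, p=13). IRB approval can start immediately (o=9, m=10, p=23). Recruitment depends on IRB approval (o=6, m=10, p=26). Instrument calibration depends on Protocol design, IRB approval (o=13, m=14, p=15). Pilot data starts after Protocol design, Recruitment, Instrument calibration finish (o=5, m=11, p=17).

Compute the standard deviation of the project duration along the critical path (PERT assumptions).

te_Protocol design = (5 + 4·9 + 13)/6 = 54/6 = 9; σ²_Protocol design = ((13−5)/6)² = 1.778
te_IRB approval = (9 + 4·10 + 23)/6 = 72/6 = 12; σ²_IRB approval = ((23−9)/6)² = 5.444
te_Recruitment = (6 + 4·10 + 26)/6 = 72/6 = 12; σ²_Recruitment = ((26−6)/6)² = 11.111
te_Instrument calibration = (13 + 4·14 + 15)/6 = 84/6 = 14; σ²_Instrument calibration = ((15−13)/6)² = 0.111
te_Pilot data = (5 + 4·11 + 17)/6 = 66/6 = 11; σ²_Pilot data = ((17−5)/6)² = 4.000

Forward pass:
ES_Protocol design = 0; EF_Protocol design = 9
ES_IRB approval = 0; EF_IRB approval = 12
ES_Recruitment = 12; EF_Recruitment = 12+12 = 24
ES_Instrument calibration = max(EF_Protocol design=9, EF_IRB approval=12) = 12; EF_Instrument calibration = 12+14 = 26
ES_Pilot data = max(EF_Protocol design=9, EF_Recruitment=24, EF_Instrument calibration=26) = 26; EF_Pilot data = 26+11 = 37
Expected project duration μ = 37 hours. Critical path: IRB approval → Instrument calibration → Pilot data.

Variance along critical path = 5.444 + 0.111 + 4.000 = 9.556
σ = √9.556 = 3.091 hours

3.09 hours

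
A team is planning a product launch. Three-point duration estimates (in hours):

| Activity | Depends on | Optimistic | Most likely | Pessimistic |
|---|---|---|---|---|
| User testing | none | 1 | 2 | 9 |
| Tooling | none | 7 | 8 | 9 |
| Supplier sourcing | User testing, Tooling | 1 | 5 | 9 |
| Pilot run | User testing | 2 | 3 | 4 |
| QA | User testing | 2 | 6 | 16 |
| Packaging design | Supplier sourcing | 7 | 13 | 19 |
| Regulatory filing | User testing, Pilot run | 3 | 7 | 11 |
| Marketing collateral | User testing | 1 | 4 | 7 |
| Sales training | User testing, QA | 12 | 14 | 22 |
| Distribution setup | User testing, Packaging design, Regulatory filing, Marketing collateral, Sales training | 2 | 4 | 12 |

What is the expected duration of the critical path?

te_User testing = (1 + 4·2 + 9)/6 = 18/6 = 3
te_Tooling = (7 + 4·8 + 9)/6 = 48/6 = 8
te_Supplier sourcing = (1 + 4·5 + 9)/6 = 30/6 = 5
te_Pilot run = (2 + 4·3 + 4)/6 = 18/6 = 3
te_QA = (2 + 4·6 + 16)/6 = 42/6 = 7
te_Packaging design = (7 + 4·13 + 19)/6 = 78/6 = 13
te_Regulatory filing = (3 + 4·7 + 11)/6 = 42/6 = 7
te_Marketing collateral = (1 + 4·4 + 7)/6 = 24/6 = 4
te_Sales training = (12 + 4·14 + 22)/6 = 90/6 = 15
te_Distribution setup = (2 + 4·4 + 12)/6 = 30/6 = 5

Forward pass:
ES_User testing = 0; EF_User testing = 3
ES_Tooling = 0; EF_Tooling = 8
ES_Supplier sourcing = max(EF_User testing=3, EF_Tooling=8) = 8; EF_Supplier sourcing = 8+5 = 13
ES_Pilot run = 3; EF_Pilot run = 3+3 = 6
ES_QA = 3; EF_QA = 3+7 = 10
ES_Packaging design = 13; EF_Packaging design = 13+13 = 26
ES_Regulatory filing = max(EF_User testing=3, EF_Pilot run=6) = 6; EF_Regulatory filing = 6+7 = 13
ES_Marketing collateral = 3; EF_Marketing collateral = 3+4 = 7
ES_Sales training = max(EF_User testing=3, EF_QA=10) = 10; EF_Sales training = 10+15 = 25
ES_Distribution setup = max(EF_User testing=3, EF_Packaging design=26, EF_Regulatory filing=13, EF_Marketing collateral=7, EF_Sales training=25) = 26; EF_Distribution setup = 26+5 = 31
Expected project duration μ = 31 hours. Critical path: Tooling → Supplier sourcing → Packaging design → Distribution setup.

31 hours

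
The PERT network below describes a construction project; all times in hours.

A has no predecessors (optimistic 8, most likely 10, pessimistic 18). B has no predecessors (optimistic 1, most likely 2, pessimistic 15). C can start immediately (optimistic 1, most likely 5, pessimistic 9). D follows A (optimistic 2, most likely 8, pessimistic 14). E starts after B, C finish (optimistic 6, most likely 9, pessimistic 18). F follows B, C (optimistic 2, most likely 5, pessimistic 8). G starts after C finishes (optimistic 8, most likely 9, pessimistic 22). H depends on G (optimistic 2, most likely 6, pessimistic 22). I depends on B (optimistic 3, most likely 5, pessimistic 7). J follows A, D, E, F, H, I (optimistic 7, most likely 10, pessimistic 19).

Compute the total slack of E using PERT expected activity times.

9 hours

te_A = (8 + 4·10 + 18)/6 = 66/6 = 11
te_B = (1 + 4·2 + 15)/6 = 24/6 = 4
te_C = (1 + 4·5 + 9)/6 = 30/6 = 5
te_D = (2 + 4·8 + 14)/6 = 48/6 = 8
te_E = (6 + 4·9 + 18)/6 = 60/6 = 10
te_F = (2 + 4·5 + 8)/6 = 30/6 = 5
te_G = (8 + 4·9 + 22)/6 = 66/6 = 11
te_H = (2 + 4·6 + 22)/6 = 48/6 = 8
te_I = (3 + 4·5 + 7)/6 = 30/6 = 5
te_J = (7 + 4·10 + 19)/6 = 66/6 = 11

Forward pass:
ES_A = 0; EF_A = 11
ES_B = 0; EF_B = 4
ES_C = 0; EF_C = 5
ES_D = 11; EF_D = 11+8 = 19
ES_E = max(EF_B=4, EF_C=5) = 5; EF_E = 5+10 = 15
ES_F = max(EF_B=4, EF_C=5) = 5; EF_F = 5+5 = 10
ES_G = 5; EF_G = 5+11 = 16
ES_H = 16; EF_H = 16+8 = 24
ES_I = 4; EF_I = 4+5 = 9
ES_J = max(EF_A=11, EF_D=19, EF_E=15, EF_F=10, EF_H=24, EF_I=9) = 24; EF_J = 24+11 = 35
Expected project duration μ = 35 hours. Critical path: C → G → H → J.

Backward pass:
LF_J = 35; LS_J = 35−11 = 24
LF_I = LS_J = 24; LS_I = 24−5 = 19
LF_H = LS_J = 24; LS_H = 24−8 = 16
LF_G = LS_H = 16; LS_G = 16−11 = 5
LF_F = LS_J = 24; LS_F = 24−5 = 19
LF_E = LS_J = 24; LS_E = 24−10 = 14
LF_D = LS_J = 24; LS_D = 24−8 = 16
LF_C = min(LS_E=14, LS_F=19, LS_G=5) = 5; LS_C = 5−5 = 0
LF_B = min(LS_E=14, LS_F=19, LS_I=19) = 14; LS_B = 14−4 = 10
LF_A = min(LS_D=16, LS_J=24) = 16; LS_A = 16−11 = 5
Slack_E = LS_E − ES_E = 14 − 5 = 9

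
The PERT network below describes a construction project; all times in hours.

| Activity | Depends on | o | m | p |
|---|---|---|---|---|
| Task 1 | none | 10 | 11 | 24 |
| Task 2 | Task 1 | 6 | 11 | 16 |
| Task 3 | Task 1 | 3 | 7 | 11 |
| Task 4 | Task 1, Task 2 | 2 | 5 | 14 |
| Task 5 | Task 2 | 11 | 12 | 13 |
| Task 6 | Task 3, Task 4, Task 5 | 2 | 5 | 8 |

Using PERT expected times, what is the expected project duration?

te_Task 1 = (10 + 4·11 + 24)/6 = 78/6 = 13
te_Task 2 = (6 + 4·11 + 16)/6 = 66/6 = 11
te_Task 3 = (3 + 4·7 + 11)/6 = 42/6 = 7
te_Task 4 = (2 + 4·5 + 14)/6 = 36/6 = 6
te_Task 5 = (11 + 4·12 + 13)/6 = 72/6 = 12
te_Task 6 = (2 + 4·5 + 8)/6 = 30/6 = 5

Forward pass:
ES_Task 1 = 0; EF_Task 1 = 13
ES_Task 2 = 13; EF_Task 2 = 13+11 = 24
ES_Task 3 = 13; EF_Task 3 = 13+7 = 20
ES_Task 4 = max(EF_Task 1=13, EF_Task 2=24) = 24; EF_Task 4 = 24+6 = 30
ES_Task 5 = 24; EF_Task 5 = 24+12 = 36
ES_Task 6 = max(EF_Task 3=20, EF_Task 4=30, EF_Task 5=36) = 36; EF_Task 6 = 36+5 = 41
Expected project duration μ = 41 hours. Critical path: Task 1 → Task 2 → Task 5 → Task 6.

41 hours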